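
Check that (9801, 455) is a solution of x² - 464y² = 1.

Compute x² = 9801² = 96059601
Compute 464y² = 464·455² = 464·207025 = 96059600
x² - 464y² = 96059601 - 96059600 = 1
Since this equals 1, (9801, 455) is a solution.

Yes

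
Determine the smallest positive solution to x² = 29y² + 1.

We seek the smallest positive integers (x, y) with x² - 29y² = 1, i.e., x² = 29y² + 1.
Try successive y values:
y = 1: x² = 29·1² + 1 = 30, not a perfect square
y = 2: x² = 29·2² + 1 = 117, not a perfect square
y = 3: x² = 29·3² + 1 = 262, not a perfect square
... continuing the search (or via continued fractions) ...
y = 1820: x² = 29·1820² + 1 = 96059601, x = 9801 ✓

Verify: 9801² - 29·1820² = 96059601 - 96059600 = 1 ✓

x = 9801, y = 1820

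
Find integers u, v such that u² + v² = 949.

We need to find integers u, v > 0 such that u² + v² = 949.
Trying u = 7: v² = 949 - 7² = 949 - 49 = 900
v = 30
Check: 7² + 30² = 49 + 900 = 949 ✓

949 = 7² + 30²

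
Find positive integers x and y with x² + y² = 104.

We need to find integers x, y > 0 such that x² + y² = 104.
Trying x = 2: y² = 104 - 2² = 104 - 4 = 100
y = 10
Check: 2² + 10² = 4 + 100 = 104 ✓

104 = 2² + 10²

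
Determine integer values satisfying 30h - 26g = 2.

Step 1: Check solvability.
gcd(30, 26) = 2
Since 2 divides 2, solutions exist.

Step 2: Apply extended Euclidean algorithm to find gcd.
We find integers such that 30*x0 + 26*y0 = 2

Step 3: Scale the particular solution.
Multiply by 2/2 = 1:
h = -6, g = -7

Step 4: Verify.
30*(-6) - 26*(-7) = 2 = 2 ✓

h = -6, g = -7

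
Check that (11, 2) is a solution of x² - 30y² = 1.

Compute x² = 11² = 121
Compute 30y² = 30·2² = 30·4 = 120
x² - 30y² = 121 - 120 = 1
Since this equals 1, (11, 2) is a solution.

Yes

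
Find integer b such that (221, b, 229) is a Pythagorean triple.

b² = c² - a² = 229² - 221² = 52441 - 48841 = 3600
b = sqrt(3600) = 60

60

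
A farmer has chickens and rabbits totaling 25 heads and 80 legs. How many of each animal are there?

Let c = chickens, r = rabbits.
Heads: c + r = 25
Legs: 2c + 4r = 80
From the first equation, c = 25 - r. Substitute:
2(25 - r) + 4r = 80
50 + 2r = 80
r = (80 - 50)/2 = 15
c = 25 - 15 = 10

Chickens: 10, Rabbits: 15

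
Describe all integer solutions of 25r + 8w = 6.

Step 1: Compute gcd(25, 8) = 1.
Since 1 divides 6, solutions exist.

Step 2: Find a particular solution using extended Euclidean algorithm.
We get r₀ = 6, w₀ = -18.
Check: 25*6 + 8*-18 = 6 = 6 ✓

Step 3: Write the general solution.
r = 6 + (8/1)t = 6 + 8t
w = -18 - (25/1)t = -18 - 25t
for any integer t.

r = 6 + 8t, w = -18 - 25t for integer t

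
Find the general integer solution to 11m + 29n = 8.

Step 1: Compute gcd(11, 29) = 1.
Since 1 divides 8, solutions exist.

Step 2: Find a particular solution using extended Euclidean algorithm.
We get m₀ = 64, n₀ = -24.
Check: 11*64 + 29*-24 = 8 = 8 ✓

Step 3: Write the general solution.
m = 64 + (29/1)t = 64 + 29t
n = -24 - (11/1)t = -24 - 11t
for any integer t.

m = 64 + 29t, n = -24 - 11t for integer t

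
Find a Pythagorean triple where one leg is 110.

We need the other leg and hypotenuse such that 110² + x² = c².
Take x = 96, c = 146: 110² + 96² = 12100 + 9216 = 21316 = 146² ✓
Triple: (110, 96, 146)

(110, 96, 146)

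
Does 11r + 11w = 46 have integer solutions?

Step 1: Compute gcd(11, 11).
gcd(11, 11) = 11

Step 2: Check divisibility.
Does 11 divide 46? 46 = 11 x 4 + 2, so no.

By the theorem on linear Diophantine equations, 11r + 11w = 46 has integer solutions if and only if gcd(11, 11) divides 46. Since 11 does not divide 46, no solutions exist.

No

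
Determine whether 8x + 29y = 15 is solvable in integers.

Step 1: Compute gcd(8, 29).
gcd(8, 29) = 1

Step 2: Check divisibility.
Does 1 divide 15? 15 = 1 x 15, so yes.

By the theorem on linear Diophantine equations, 8x + 29y = 15 has integer solutions if and only if gcd(8, 29) divides 15. Since 1 | 15, solutions exist.

Yes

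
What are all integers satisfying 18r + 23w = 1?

Step 1: Compute gcd(18, 23) = 1.
Since 1 divides 1, solutions exist.

Step 2: Find a particular solution using extended Euclidean algorithm.
We get r₀ = 9, w₀ = -7.
Check: 18*9 + 23*-7 = 1 = 1 ✓

Step 3: Write the general solution.
r = 9 + (23/1)t = 9 + 23t
w = -7 - (18/1)t = -7 - 18t
for any integer t.

r = 9 + 23t, w = -7 - 18t for integer t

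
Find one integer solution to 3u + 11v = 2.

Step 1: Check solvability.
gcd(3, 11) = 1
Since 1 divides 2, solutions exist.

Step 2: Apply extended Euclidean algorithm to find gcd.
We find integers such that 3*x0 + 11*y0 = 1

Step 3: Scale the particular solution.
Multiply by 2/1 = 2:
u = 8, v = -2

Step 4: Verify.
3*(8) + 11*(-2) = 2 = 2 ✓

u = 8, v = -2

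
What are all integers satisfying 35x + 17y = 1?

Step 1: Compute gcd(35, 17) = 1.
Since 1 divides 1, solutions exist.

Step 2: Find a particular solution using extended Euclidean algorithm.
We get x₀ = 1, y₀ = -2.
Check: 35*1 + 17*-2 = 1 = 1 ✓

Step 3: Write the general solution.
x = 1 + (17/1)t = 1 + 17t
y = -2 - (35/1)t = -2 - 35t
for any integer t.

x = 1 + 17t, y = -2 - 35t for integer t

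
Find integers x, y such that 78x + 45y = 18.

Step 1: Check solvability.
gcd(78, 45) = 3
Since 3 divides 18, solutions exist.

Step 2: Apply extended Euclidean algorithm to find gcd.
We find integers such that 78*x0 + 45*y0 = 3

Step 3: Scale the particular solution.
Multiply by 18/3 = 6:
x = -24, y = 42

Step 4: Verify.
78*(-24) + 45*(42) = 18 = 18 ✓

x = -24, y = 42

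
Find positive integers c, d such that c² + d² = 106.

Search for c with 106 - c² a perfect square.
c = 5: 106 - 5² = 106 - 25 = 81 = 9² ✓
So c = 5, d = 9.

c = 5, d = 9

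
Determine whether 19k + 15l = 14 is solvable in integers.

Step 1: Compute gcd(19, 15).
gcd(19, 15) = 1

Step 2: Check divisibility.
Does 1 divide 14? 14 = 1 x 14, so yes.

By the theorem on linear Diophantine equations, 19k + 15l = 14 has integer solutions if and only if gcd(19, 15) divides 14. Since 1 | 14, solutions exist.

Yes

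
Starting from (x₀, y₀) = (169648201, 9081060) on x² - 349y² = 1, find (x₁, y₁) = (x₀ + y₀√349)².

Solutions to x² - Dy² = 1 are generated by powers of (x₀ + y₀√D).
The next solution satisfies x₁ + y₁√349 = (x₀ + y₀√349)², giving:
x₁ = x₀² + 349y₀² = 169648201² + 349·9081060² = 28780512102536401 + 28780512102536400 = 57561024205072801
y₁ = 2x₀y₀ = 2·169648201·9081060 = 3081170984346120

Verify: 57561024205072801² - 349·3081170984346120² = 3313271507536976882271301709985601 - 3313271507536976882271301709985600 = 1 ✓

x = 57561024205072801, y = 3081170984346120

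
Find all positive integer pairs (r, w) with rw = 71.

The positive divisors of 71 are: 1, 71.
Each divisor d gives the pair (d, 71/d):
(1, 71), (71, 1)

(1, 71), (71, 1)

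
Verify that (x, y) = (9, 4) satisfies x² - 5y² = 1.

Compute x² = 9² = 81
Compute 5y² = 5·4² = 5·16 = 80
x² - 5y² = 81 - 80 = 1
Since this equals 1, (9, 4) is a solution.

Yes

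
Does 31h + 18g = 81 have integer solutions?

Step 1: Compute gcd(31, 18).
gcd(31, 18) = 1

Step 2: Check divisibility.
Does 1 divide 81? 81 = 1 x 81, so yes.

By the theorem on linear Diophantine equations, 31h + 18g = 81 has integer solutions if and only if gcd(31, 18) divides 81. Since 1 | 81, solutions exist.

Yes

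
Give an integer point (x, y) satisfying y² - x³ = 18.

Try small integer x values and check whether x³ + 18 is a perfect square.
x = 7: x³ + 18 = 7³ + 18 = 343 + 18 = 361
Is 361 a perfect square? 19² = 361 ✓
So (x, y) = (7, -19) is a solution.

x = 7, y = -19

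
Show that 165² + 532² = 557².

Compute a² + b² = 165² + 532² = 27225 + 283024 = 310249
Compute c² = 557² = 310249
Since 310249 = 310249, confirmed.

Yes, it is a Pythagorean triple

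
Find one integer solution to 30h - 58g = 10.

Step 1: Check solvability.
gcd(30, 58) = 2
Since 2 divides 10, solutions exist.

Step 2: Apply extended Euclidean algorithm to find gcd.
We find integers such that 30*x0 + 58*y0 = 2

Step 3: Scale the particular solution.
Multiply by 10/2 = 5:
h = 10, g = 5

Step 4: Verify.
30*(10) - 58*(5) = 10 = 10 ✓

h = 10, g = 5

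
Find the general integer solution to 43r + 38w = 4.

Step 1: Compute gcd(43, 38) = 1.
Since 1 divides 4, solutions exist.

Step 2: Find a particular solution using extended Euclidean algorithm.
We get r₀ = -60, w₀ = 68.
Check: 43*-60 + 38*68 = 4 = 4 ✓

Step 3: Write the general solution.
r = -60 + (38/1)t = -60 + 38t
w = 68 - (43/1)t = 68 - 43t
for any integer t.

r = -60 + 38t, w = 68 - 43t for integer t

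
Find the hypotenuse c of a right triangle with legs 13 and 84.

c² = a² + b² = 13² + 84² = 169 + 7056 = 7225
c = sqrt(7225) = 85

85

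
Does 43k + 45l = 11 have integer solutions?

Step 1: Compute gcd(43, 45).
gcd(43, 45) = 1

Step 2: Check divisibility.
Does 1 divide 11? 11 = 1 x 11, so yes.

By the theorem on linear Diophantine equations, 43k + 45l = 11 has integer solutions if and only if gcd(43, 45) divides 11. Since 1 | 11, solutions exist.

Yes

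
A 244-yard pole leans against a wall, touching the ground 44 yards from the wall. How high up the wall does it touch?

The ladder, wall, and ground form a right triangle with hypotenuse 244 and one leg 44.
By the Pythagorean theorem: h² = 244² - 44² = 59536 - 1936 = 57600
h = √57600 = 240 yards

240 yards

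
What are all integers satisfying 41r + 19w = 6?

Step 1: Compute gcd(41, 19) = 1.
Since 1 divides 6, solutions exist.

Step 2: Find a particular solution using extended Euclidean algorithm.
We get r₀ = -36, w₀ = 78.
Check: 41*-36 + 19*78 = 6 = 6 ✓

Step 3: Write the general solution.
r = -36 + (19/1)t = -36 + 19t
w = 78 - (41/1)t = 78 - 41t
for any integer t.

r = -36 + 19t, w = 78 - 41t for integer t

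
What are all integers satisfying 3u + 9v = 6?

Step 1: Compute gcd(3, 9) = 3.
Since 3 divides 6, solutions exist.

Step 2: Find a particular solution using extended Euclidean algorithm.
We get u₀ = 2, v₀ = 0.
Check: 3*2 + 9*0 = 6 = 6 ✓

Step 3: Write the general solution.
u = 2 + (9/3)t = 2 + 3t
v = 0 - (3/3)t = 0 - 1t
for any integer t.

u = 2 + 3t, v = 0 - 1t for integer t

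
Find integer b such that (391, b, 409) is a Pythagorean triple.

b² = c² - a² = 409² - 391² = 167281 - 152881 = 14400
b = sqrt(14400) = 120

120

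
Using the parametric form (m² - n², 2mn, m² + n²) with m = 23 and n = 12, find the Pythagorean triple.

a = m² - n² = 23² - 12² = 529 - 144 = 385
b = 2mn = 2·23·12 = 552
c = m² + n² = 529 + 144 = 673
Verify: 385² + 552² = 148225 + 304704 = 452929 = 673² ✓

(385, 552, 673)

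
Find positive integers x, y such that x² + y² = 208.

Search for x with 208 - x² a perfect square.
x = 8: 208 - 8² = 208 - 64 = 144 = 12² ✓
So x = 8, y = 12.

x = 8, y = 12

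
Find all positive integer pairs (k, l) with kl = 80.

The positive divisors of 80 are: 1, 2, 4, 5, 8, 10, 16, 20, 40, 80.
Each divisor d gives the pair (d, 80/d):
(1, 80), (2, 40), (4, 20), (5, 16), (8, 10), (10, 8), (16, 5), (20, 4), (40, 2), (80, 1)

(1, 80), (2, 40), (4, 20), (5, 16), (8, 10), (10, 8), (16, 5), (20, 4), (40, 2), (80, 1)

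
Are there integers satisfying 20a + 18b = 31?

Step 1: Compute gcd(20, 18).
gcd(20, 18) = 2

Step 2: Check divisibility.
Does 2 divide 31? 31 = 2 x 15 + 1, so no.

By the theorem on linear Diophantine equations, 20a + 18b = 31 has integer solutions if and only if gcd(20, 18) divides 31. Since 2 does not divide 31, no solutions exist.

No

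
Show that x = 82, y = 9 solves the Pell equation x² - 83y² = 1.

Compute x² = 82² = 6724
Compute 83y² = 83·9² = 83·81 = 6723
x² - 83y² = 6724 - 6723 = 1
Since this equals 1, (82, 9) is a solution.

Yes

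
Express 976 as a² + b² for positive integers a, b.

We need to find integers a, b > 0 such that a² + b² = 976.
Trying a = 20: b² = 976 - 20² = 976 - 400 = 576
b = 24
Check: 20² + 24² = 400 + 576 = 976 ✓

976 = 20² + 24²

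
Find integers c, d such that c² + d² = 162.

We need to find integers c, d > 0 such that c² + d² = 162.
Trying c = 9: d² = 162 - 9² = 162 - 81 = 81
d = 9
Check: 9² + 9² = 81 + 81 = 162 ✓

162 = 9² + 9²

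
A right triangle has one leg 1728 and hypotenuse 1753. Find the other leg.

a² = c² - b² = 3073009 - 2985984 = 87025
a = 295

295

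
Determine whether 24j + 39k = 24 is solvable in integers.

Step 1: Compute gcd(24, 39).
gcd(24, 39) = 3

Step 2: Check divisibility.
Does 3 divide 24? 24 = 3 x 8, so yes.

By the theorem on linear Diophantine equations, 24j + 39k = 24 has integer solutions if and only if gcd(24, 39) divides 24. Since 3 | 24, solutions exist.

Yes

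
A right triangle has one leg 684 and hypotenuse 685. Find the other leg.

a² = c² - b² = 469225 - 467856 = 1369
a = 37

37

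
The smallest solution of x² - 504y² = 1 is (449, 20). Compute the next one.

Solutions to x² - Dy² = 1 are generated by powers of (x₀ + y₀√D).
The next solution satisfies x₁ + y₁√504 = (x₀ + y₀√504)², giving:
x₁ = x₀² + 504y₀² = 449² + 504·20² = 201601 + 201600 = 403201
y₁ = 2x₀y₀ = 2·449·20 = 17960

Verify: 403201² - 504·17960² = 162571046401 - 162571046400 = 1 ✓

x = 403201, y = 17960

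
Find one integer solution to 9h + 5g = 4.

Step 1: Check solvability.
gcd(9, 5) = 1
Since 1 divides 4, solutions exist.

Step 2: Apply extended Euclidean algorithm to find gcd.
We find integers such that 9*x0 + 5*y0 = 1

Step 3: Scale the particular solution.
Multiply by 4/1 = 4:
h = -4, g = 8

Step 4: Verify.
9*(-4) + 5*(8) = 4 = 4 ✓

h = -4, g = 8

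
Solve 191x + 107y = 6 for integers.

Step 1: Check solvability.
gcd(191, 107) = 1
Since 1 divides 6, solutions exist.

Step 2: Apply extended Euclidean algorithm to find gcd.
We find integers such that 191*x0 + 107*y0 = 1

Step 3: Scale the particular solution.
Multiply by 6/1 = 6:
x = -84, y = 150

Step 4: Verify.
191*(-84) + 107*(150) = 6 = 6 ✓

x = -84, y = 150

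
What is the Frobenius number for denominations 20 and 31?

For two coprime denominations a and b, the Frobenius number (largest value not representable as a non-negative combination) is ab - a - b.
Here gcd(20, 31) = 1, so they are coprime.
F(20, 31) = 20·31 - 20 - 31 = 620 - 51 = 569

569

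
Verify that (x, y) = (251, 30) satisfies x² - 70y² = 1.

Compute x² = 251² = 63001
Compute 70y² = 70·30² = 70·900 = 63000
x² - 70y² = 63001 - 63000 = 1
Since this equals 1, (251, 30) is a solution.

Yes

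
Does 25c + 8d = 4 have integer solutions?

Step 1: Compute gcd(25, 8).
gcd(25, 8) = 1

Step 2: Check divisibility.
Does 1 divide 4? 4 = 1 x 4, so yes.

By the theorem on linear Diophantine equations, 25c + 8d = 4 has integer solutions if and only if gcd(25, 8) divides 4. Since 1 | 4, solutions exist.

Yes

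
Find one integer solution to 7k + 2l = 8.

Step 1: Check solvability.
gcd(7, 2) = 1
Since 1 divides 8, solutions exist.

Step 2: Apply extended Euclidean algorithm to find gcd.
We find integers such that 7*x0 + 2*y0 = 1

Step 3: Scale the particular solution.
Multiply by 8/1 = 8:
k = 8, l = -24

Step 4: Verify.
7*(8) + 2*(-24) = 8 = 8 ✓

k = 8, l = -24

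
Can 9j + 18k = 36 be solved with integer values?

Step 1: Compute gcd(9, 18).
gcd(9, 18) = 9

Step 2: Check divisibility.
Does 9 divide 36? 36 = 9 x 4, so yes.

By the theorem on linear Diophantine equations, 9j + 18k = 36 has integer solutions if and only if gcd(9, 18) divides 36. Since 9 | 36, solutions exist.

Yes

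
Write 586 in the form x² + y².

We need to find integers x, y > 0 such that x² + y² = 586.
Trying x = 15: y² = 586 - 15² = 586 - 225 = 361
y = 19
Check: 15² + 19² = 225 + 361 = 586 ✓

586 = 15² + 19²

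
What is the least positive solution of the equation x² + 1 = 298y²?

We need x² = 298y² - 1. Try successive y:
y = 1: x² = 298·1² - 1 = 297, not a perfect square
y = 2: x² = 298·2² - 1 = 1191, not a perfect square
y = 3: x² = 298·3² - 1 = 2681, not a perfect square
...
y = 23725: x² = 298·23725² - 1 = 167736936249 = 409557² ✓
Check: 409557² - 298·23725² = 167736936249 - 167736936250 = -1 ✓

x = 409557, y = 23725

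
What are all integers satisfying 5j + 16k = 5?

Step 1: Compute gcd(5, 16) = 1.
Since 1 divides 5, solutions exist.

Step 2: Find a particular solution using extended Euclidean algorithm.
We get j₀ = -15, k₀ = 5.
Check: 5*-15 + 16*5 = 5 = 5 ✓

Step 3: Write the general solution.
j = -15 + (16/1)t = -15 + 16t
k = 5 - (5/1)t = 5 - 5t
for any integer t.

j = -15 + 16t, k = 5 - 5t for integer t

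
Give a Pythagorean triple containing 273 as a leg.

We need the other leg and hypotenuse such that 273² + x² = c².
Take x = 736, c = 785: 273² + 736² = 74529 + 541696 = 616225 = 785² ✓
Triple: (273, 736, 785)

(273, 736, 785)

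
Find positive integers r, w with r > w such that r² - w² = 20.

Factor: r² - w² = (r+w)(r-w) = 20.
We need two factors of 20 with the same parity.
Use r+w = 10 and r-w = 2 (product 10·2 = 20).
Adding: 2r = 12, so r = 6.
Subtracting: 2w = 8, so w = 4.
Check: 6² - 4² = 36 - 16 = 20 ✓

r = 6, w = 4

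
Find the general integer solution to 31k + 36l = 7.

Step 1: Compute gcd(31, 36) = 1.
Since 1 divides 7, solutions exist.

Step 2: Find a particular solution using extended Euclidean algorithm.
We get k₀ = 49, l₀ = -42.
Check: 31*49 + 36*-42 = 7 = 7 ✓

Step 3: Write the general solution.
k = 49 + (36/1)t = 49 + 36t
l = -42 - (31/1)t = -42 - 31t
for any integer t.

k = 49 + 36t, l = -42 - 31t for integer t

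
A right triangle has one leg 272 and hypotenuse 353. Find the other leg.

a² = c² - b² = 124609 - 73984 = 50625
a = 225

225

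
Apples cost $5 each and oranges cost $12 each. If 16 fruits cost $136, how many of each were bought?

Let a = apples, o = oranges.
a + o = 16
5a + 12o = 136
Substitute o = 16 - a:
5a + 12(16 - a) = 136
(5 - 12)a = 136 - 192
-7a = -56
a = 8, o = 16 - 8 = 8

Apples: 8, Oranges: 8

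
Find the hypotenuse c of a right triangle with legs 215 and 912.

c² = a² + b² = 215² + 912² = 46225 + 831744 = 877969
c = sqrt(877969) = 937

937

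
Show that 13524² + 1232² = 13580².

Compute a² + b² = 13524² + 1232² = 182898576 + 1517824 = 184416400
Compute c² = 13580² = 184416400
Since 184416400 = 184416400, confirmed.

Yes, it is a Pythagorean triple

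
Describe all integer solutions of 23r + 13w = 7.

Step 1: Compute gcd(23, 13) = 1.
Since 1 divides 7, solutions exist.

Step 2: Find a particular solution using extended Euclidean algorithm.
We get r₀ = 28, w₀ = -49.
Check: 23*28 + 13*-49 = 7 = 7 ✓

Step 3: Write the general solution.
r = 28 + (13/1)t = 28 + 13t
w = -49 - (23/1)t = -49 - 23t
for any integer t.

r = 28 + 13t, w = -49 - 23t for integer t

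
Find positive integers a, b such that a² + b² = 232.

Search for a with 232 - a² a perfect square.
a = 6: 232 - 6² = 232 - 36 = 196 = 14² ✓
So a = 6, b = 14.

a = 6, b = 14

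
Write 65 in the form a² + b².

We need to find integers a, b > 0 such that a² + b² = 65.
Trying a = 1: b² = 65 - 1² = 65 - 1 = 64
b = 8
Check: 1² + 8² = 1 + 64 = 65 ✓

65 = 1² + 8²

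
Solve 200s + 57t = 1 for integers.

Step 1: Check solvability.
gcd(200, 57) = 1
Since 1 divides 1, solutions exist.

Step 2: Apply extended Euclidean algorithm to find gcd.
We find integers such that 200*x0 + 57*y0 = 1

Step 3: Scale the particular solution.
Multiply by 1/1 = 1:
s = 2, t = -7

Step 4: Verify.
200*(2) + 57*(-7) = 1 = 1 ✓

s = 2, t = -7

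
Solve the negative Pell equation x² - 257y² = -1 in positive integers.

We need x² = 257y² - 1. Try successive y:
y = 1: x² = 257·1² - 1 = 256 = 16² ✓
Check: 16² - 257·1² = 256 - 257 = -1 ✓

x = 16, y = 1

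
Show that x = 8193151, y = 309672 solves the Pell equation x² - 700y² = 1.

Compute x² = 8193151² = 67127723308801
Compute 700y² = 700·309672² = 700·95896747584 = 67127723308800
x² - 700y² = 67127723308801 - 67127723308800 = 1
Since this equals 1, (8193151, 309672) is a solution.

Yes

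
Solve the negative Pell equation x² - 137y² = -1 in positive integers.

We need x² = 137y² - 1. Try successive y:
y = 1: x² = 137·1² - 1 = 136, not a perfect square
y = 2: x² = 137·2² - 1 = 547, not a perfect square
y = 3: x² = 137·3² - 1 = 1232, not a perfect square
...
y = 149: x² = 137·149² - 1 = 3041536 = 1744² ✓
Check: 1744² - 137·149² = 3041536 - 3041537 = -1 ✓

x = 1744, y = 149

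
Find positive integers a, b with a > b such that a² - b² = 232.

Factor: a² - b² = (a+b)(a-b) = 232.
We need two factors of 232 with the same parity.
Use a+b = 116 and a-b = 2 (product 116·2 = 232).
Adding: 2a = 118, so a = 59.
Subtracting: 2b = 114, so b = 57.
Check: 59² - 57² = 3481 - 3249 = 232 ✓

a = 59, b = 57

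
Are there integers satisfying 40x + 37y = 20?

Step 1: Compute gcd(40, 37).
gcd(40, 37) = 1

Step 2: Check divisibility.
Does 1 divide 20? 20 = 1 x 20, so yes.

By the theorem on linear Diophantine equations, 40x + 37y = 20 has integer solutions if and only if gcd(40, 37) divides 20. Since 1 | 20, solutions exist.

Yes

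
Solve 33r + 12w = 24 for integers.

Step 1: Check solvability.
gcd(33, 12) = 3
Since 3 divides 24, solutions exist.

Step 2: Apply extended Euclidean algorithm to find gcd.
We find integers such that 33*x0 + 12*y0 = 3

Step 3: Scale the particular solution.
Multiply by 24/3 = 8:
r = -8, w = 24

Step 4: Verify.
33*(-8) + 12*(24) = 24 = 24 ✓

r = -8, w = 24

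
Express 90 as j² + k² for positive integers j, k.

We need to find integers j, k > 0 such that j² + k² = 90.
Trying j = 3: k² = 90 - 3² = 90 - 9 = 81
k = 9
Check: 3² + 9² = 9 + 81 = 90 ✓

90 = 3² + 9²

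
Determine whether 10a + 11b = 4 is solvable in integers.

Step 1: Compute gcd(10, 11).
gcd(10, 11) = 1

Step 2: Check divisibility.
Does 1 divide 4? 4 = 1 x 4, so yes.

By the theorem on linear Diophantine equations, 10a + 11b = 4 has integer solutions if and only if gcd(10, 11) divides 4. Since 1 | 4, solutions exist.

Yes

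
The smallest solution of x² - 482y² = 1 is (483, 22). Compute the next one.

Solutions to x² - Dy² = 1 are generated by powers of (x₀ + y₀√D).
The next solution satisfies x₁ + y₁√482 = (x₀ + y₀√482)², giving:
x₁ = x₀² + 482y₀² = 483² + 482·22² = 233289 + 233288 = 466577
y₁ = 2x₀y₀ = 2·483·22 = 21252

Verify: 466577² - 482·21252² = 217694096929 - 217694096928 = 1 ✓

x = 466577, y = 21252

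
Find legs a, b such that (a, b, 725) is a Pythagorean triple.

We need a² + b² = 725² = 525625.
Trying: 627² + 364² = 393129 + 132496 = 525625 ✓

(627, 364, 725)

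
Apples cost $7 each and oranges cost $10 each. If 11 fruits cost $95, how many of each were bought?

Let a = apples, o = oranges.
a + o = 11
7a + 10o = 95
Substitute o = 11 - a:
7a + 10(11 - a) = 95
(7 - 10)a = 95 - 110
-3a = -15
a = 5, o = 11 - 5 = 6

Apples: 5, Oranges: 6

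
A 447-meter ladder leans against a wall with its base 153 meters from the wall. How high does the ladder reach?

The ladder, wall, and ground form a right triangle with hypotenuse 447 and one leg 153.
By the Pythagorean theorem: h² = 447² - 153² = 199809 - 23409 = 176400
h = √176400 = 420 meters

420 meters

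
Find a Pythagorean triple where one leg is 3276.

We need the other leg and hypotenuse such that 3276² + x² = c².
Take x = 1085, c = 3451: 3276² + 1085² = 10732176 + 1177225 = 11909401 = 3451² ✓
Triple: (1085, 3276, 3451)

(1085, 3276, 3451)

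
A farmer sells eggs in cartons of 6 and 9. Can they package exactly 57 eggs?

We need non-negative a, b with 6a + 9b = 57.
gcd(6, 9) = 3 divides 57.
Try a = 2: 9b = 57 - 12 = 45, so b = 5.
One way: 2 cartons of 6 and 5 cartons of 9.

Yes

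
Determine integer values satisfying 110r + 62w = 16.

Step 1: Check solvability.
gcd(110, 62) = 2
Since 2 divides 16, solutions exist.

Step 2: Apply extended Euclidean algorithm to find gcd.
We find integers such that 110*x0 + 62*y0 = 2

Step 3: Scale the particular solution.
Multiply by 16/2 = 8:
r = -72, w = 128

Step 4: Verify.
110*(-72) + 62*(128) = 16 = 16 ✓

r = -72, w = 128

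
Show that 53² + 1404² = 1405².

Compute a² + b² = 53² + 1404² = 2809 + 1971216 = 1974025
Compute c² = 1405² = 1974025
Since 1974025 = 1974025, confirmed.

Yes, it is a Pythagorean triple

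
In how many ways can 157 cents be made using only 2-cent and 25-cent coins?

We need non-negative integers (x, y) with 2x + 25y = 157.
For each x from 0 to 78, check if (157 - 2x) is a non-negative multiple of 25.
Solutions (x, y): (16,5), (41,3), (66,1)
Count: 3

3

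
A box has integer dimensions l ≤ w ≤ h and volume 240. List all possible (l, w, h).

Iterate l from 1 to ⌊240^(1/3)⌋. For each l dividing 240, iterate w ≥ l with w dividing 240/l, and set h = 240/(l·w).
Triples found (24): (1×1×240), (1×2×120), (1×3×80), (1×4×60), (1×5×48), (1×6×40), (1×8×30), (1×10×24), (1×12×20), (1×15×16), (2×2×60), (2×3×40), (2×4×30), (2×5×24), (2×6×20), (2×8×15), (2×10×12), (3×4×20), (3×5×16), (3×8×10), (4×4×15), (4×5×12), (4×6×10), (5×6×8)

(1×1×240), (1×2×120), (1×3×80), (1×4×60), (1×5×48), (1×6×40), (1×8×30), (1×10×24), (1×12×20), (1×15×16), (2×2×60), (2×3×40), (2×4×30), (2×5×24), (2×6×20), (2×8×15), (2×10×12), (3×4×20), (3×5×16), (3×8×10), (4×4×15), (4×5×12), (4×6×10), (5×6×8)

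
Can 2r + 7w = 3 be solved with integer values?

Step 1: Compute gcd(2, 7).
gcd(2, 7) = 1

Step 2: Check divisibility.
Does 1 divide 3? 3 = 1 x 3, so yes.

By the theorem on linear Diophantine equations, 2r + 7w = 3 has integer solutions if and only if gcd(2, 7) divides 3. Since 1 | 3, solutions exist.

Yes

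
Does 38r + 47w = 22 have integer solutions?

Step 1: Compute gcd(38, 47).
gcd(38, 47) = 1

Step 2: Check divisibility.
Does 1 divide 22? 22 = 1 x 22, so yes.

By the theorem on linear Diophantine equations, 38r + 47w = 22 has integer solutions if and only if gcd(38, 47) divides 22. Since 1 | 22, solutions exist.

Yes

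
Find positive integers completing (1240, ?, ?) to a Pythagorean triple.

We need the other leg and hypotenuse such that 1240² + x² = c².
Take x = 561, c = 1361: 1240² + 561² = 1537600 + 314721 = 1852321 = 1361² ✓
Triple: (561, 1240, 1361)

(561, 1240, 1361)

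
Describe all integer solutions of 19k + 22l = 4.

Step 1: Compute gcd(19, 22) = 1.
Since 1 divides 4, solutions exist.

Step 2: Find a particular solution using extended Euclidean algorithm.
We get k₀ = 28, l₀ = -24.
Check: 19*28 + 22*-24 = 4 = 4 ✓

Step 3: Write the general solution.
k = 28 + (22/1)t = 28 + 22t
l = -24 - (19/1)t = -24 - 19t
for any integer t.

k = 28 + 22t, l = -24 - 19t for integer t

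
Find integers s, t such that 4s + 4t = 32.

Step 1: Check solvability.
gcd(4, 4) = 4
Since 4 divides 32, solutions exist.

Step 2: Apply extended Euclidean algorithm to find gcd.
We find integers such that 4*x0 + 4*y0 = 4

Step 3: Scale the particular solution.
Multiply by 32/4 = 8:
s = 0, t = 8

Step 4: Verify.
4*(0) + 4*(8) = 32 = 32 ✓

s = 0, t = 8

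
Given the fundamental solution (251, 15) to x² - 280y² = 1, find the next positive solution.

Solutions to x² - Dy² = 1 are generated by powers of (x₀ + y₀√D).
The next solution satisfies x₁ + y₁√280 = (x₀ + y₀√280)², giving:
x₁ = x₀² + 280y₀² = 251² + 280·15² = 63001 + 63000 = 126001
y₁ = 2x₀y₀ = 2·251·15 = 7530

Verify: 126001² - 280·7530² = 15876252001 - 15876252000 = 1 ✓

x = 126001, y = 7530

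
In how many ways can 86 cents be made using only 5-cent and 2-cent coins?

We need non-negative integers (x, y) with 5x + 2y = 86.
For each x from 0 to 17, check if (86 - 5x) is a non-negative multiple of 2.
Solutions (x, y): (0,43), (2,38), (4,33), (6,28), ...
Count: 9

9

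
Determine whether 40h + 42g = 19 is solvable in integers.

Step 1: Compute gcd(40, 42).
gcd(40, 42) = 2

Step 2: Check divisibility.
Does 2 divide 19? 19 = 2 x 9 + 1, so no.

By the theorem on linear Diophantine equations, 40h + 42g = 19 has integer solutions if and only if gcd(40, 42) divides 19. Since 2 does not divide 19, no solutions exist.

No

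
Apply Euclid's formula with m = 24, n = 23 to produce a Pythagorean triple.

a = m² - n² = 24² - 23² = 576 - 529 = 47
b = 2mn = 2·24·23 = 1104
c = m² + n² = 576 + 529 = 1105
Verify: 47² + 1104² = 2209 + 1218816 = 1221025 = 1105² ✓

(47, 1104, 1105)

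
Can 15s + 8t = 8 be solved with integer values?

Step 1: Compute gcd(15, 8).
gcd(15, 8) = 1

Step 2: Check divisibility.
Does 1 divide 8? 8 = 1 x 8, so yes.

By the theorem on linear Diophantine equations, 15s + 8t = 8 has integer solutions if and only if gcd(15, 8) divides 8. Since 1 | 8, solutions exist.

Yes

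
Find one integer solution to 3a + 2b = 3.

Step 1: Check solvability.
gcd(3, 2) = 1
Since 1 divides 3, solutions exist.

Step 2: Apply extended Euclidean algorithm to find gcd.
We find integers such that 3*x0 + 2*y0 = 1

Step 3: Scale the particular solution.
Multiply by 3/1 = 3:
a = 3, b = -3

Step 4: Verify.
3*(3) + 2*(-3) = 3 = 3 ✓

a = 3, b = -3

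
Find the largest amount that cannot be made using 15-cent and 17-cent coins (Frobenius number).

For two coprime denominations a and b, the Frobenius number (largest value not representable as a non-negative combination) is ab - a - b.
Here gcd(15, 17) = 1, so they are coprime.
F(15, 17) = 15·17 - 15 - 17 = 255 - 32 = 223

223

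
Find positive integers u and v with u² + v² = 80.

We need to find integers u, v > 0 such that u² + v² = 80.
Trying u = 4: v² = 80 - 4² = 80 - 16 = 64
v = 8
Check: 4² + 8² = 16 + 64 = 80 ✓

80 = 4² + 8²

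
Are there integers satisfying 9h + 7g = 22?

Step 1: Compute gcd(9, 7).
gcd(9, 7) = 1

Step 2: Check divisibility.
Does 1 divide 22? 22 = 1 x 22, so yes.

By the theorem on linear Diophantine equations, 9h + 7g = 22 has integer solutions if and only if gcd(9, 7) divides 22. Since 1 | 22, solutions exist.

Yes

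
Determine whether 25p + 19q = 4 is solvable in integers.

Step 1: Compute gcd(25, 19).
gcd(25, 19) = 1

Step 2: Check divisibility.
Does 1 divide 4? 4 = 1 x 4, so yes.

By the theorem on linear Diophantine equations, 25p + 19q = 4 has integer solutions if and only if gcd(25, 19) divides 4. Since 1 | 4, solutions exist.

Yes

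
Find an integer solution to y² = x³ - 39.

Try small integer x values and check whether x³ - 39 is a perfect square.
x = 22: x³ - 39 = 22³ - 39 = 10648 - 39 = 10609
Is 10609 a perfect square? 103² = 10609 ✓
So (x, y) = (22, 103) is a solution.

x = 22, y = 103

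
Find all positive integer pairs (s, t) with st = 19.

The positive divisors of 19 are: 1, 19.
Each divisor d gives the pair (d, 19/d):
(1, 19), (19, 1)

(1, 19), (19, 1)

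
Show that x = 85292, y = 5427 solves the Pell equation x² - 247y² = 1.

Compute x² = 85292² = 7274725264
Compute 247y² = 247·5427² = 247·29452329 = 7274725263
x² - 247y² = 7274725264 - 7274725263 = 1
Since this equals 1, (85292, 5427) is a solution.

Yes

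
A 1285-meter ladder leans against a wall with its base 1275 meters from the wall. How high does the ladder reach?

The ladder, wall, and ground form a right triangle with hypotenuse 1285 and one leg 1275.
By the Pythagorean theorem: h² = 1285² - 1275² = 1651225 - 1625625 = 25600
h = √25600 = 160 meters

160 meters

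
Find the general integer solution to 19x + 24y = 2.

Step 1: Compute gcd(19, 24) = 1.
Since 1 divides 2, solutions exist.

Step 2: Find a particular solution using extended Euclidean algorithm.
We get x₀ = -10, y₀ = 8.
Check: 19*-10 + 24*8 = 2 = 2 ✓

Step 3: Write the general solution.
x = -10 + (24/1)t = -10 + 24t
y = 8 - (19/1)t = 8 - 19t
for any integer t.

x = -10 + 24t, y = 8 - 19t for integer t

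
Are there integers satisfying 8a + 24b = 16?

Step 1: Compute gcd(8, 24).
gcd(8, 24) = 8

Step 2: Check divisibility.
Does 8 divide 16? 16 = 8 x 2, so yes.

By the theorem on linear Diophantine equations, 8a + 24b = 16 has integer solutions if and only if gcd(8, 24) divides 16. Since 8 | 16, solutions exist.

Yes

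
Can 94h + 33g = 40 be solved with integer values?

Step 1: Compute gcd(94, 33).
gcd(94, 33) = 1

Step 2: Check divisibility.
Does 1 divide 40? 40 = 1 x 40, so yes.

By the theorem on linear Diophantine equations, 94h + 33g = 40 has integer solutions if and only if gcd(94, 33) divides 40. Since 1 | 40, solutions exist.

Yes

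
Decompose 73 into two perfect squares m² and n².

We need to find integers m, n > 0 such that m² + n² = 73.
Trying m = 3: n² = 73 - 3² = 73 - 9 = 64
n = 8
Check: 3² + 8² = 9 + 64 = 73 ✓

73 = 3² + 8²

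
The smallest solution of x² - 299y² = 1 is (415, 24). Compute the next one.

Solutions to x² - Dy² = 1 are generated by powers of (x₀ + y₀√D).
The next solution satisfies x₁ + y₁√299 = (x₀ + y₀√299)², giving:
x₁ = x₀² + 299y₀² = 415² + 299·24² = 172225 + 172224 = 344449
y₁ = 2x₀y₀ = 2·415·24 = 19920

Verify: 344449² - 299·19920² = 118645113601 - 118645113600 = 1 ✓

x = 344449, y = 19920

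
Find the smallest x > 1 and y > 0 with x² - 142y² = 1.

We seek the smallest positive integers (x, y) with x² - 142y² = 1, i.e., x² = 142y² + 1.
Try successive y values:
y = 1: x² = 142·1² + 1 = 143, not a perfect square
y = 2: x² = 142·2² + 1 = 569, not a perfect square
y = 3: x² = 142·3² + 1 = 1279, not a perfect square
... continuing the search (or via continued fractions) ...
y = 12: x² = 142·12² + 1 = 20449, x = 143 ✓

Verify: 143² - 142·12² = 20449 - 20448 = 1 ✓

x = 143, y = 12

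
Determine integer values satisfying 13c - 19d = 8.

Step 1: Check solvability.
gcd(13, 19) = 1
Since 1 divides 8, solutions exist.

Step 2: Apply extended Euclidean algorithm to find gcd.
We find integers such that 13*x0 + 19*y0 = 1

Step 3: Scale the particular solution.
Multiply by 8/1 = 8:
c = 24, d = 16

Step 4: Verify.
13*(24) - 19*(16) = 8 = 8 ✓

c = 24, d = 16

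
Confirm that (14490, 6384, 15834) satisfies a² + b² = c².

Compute a² + b² = 14490² + 6384² = 209960100 + 40755456 = 250715556
Compute c² = 15834² = 250715556
Since 250715556 = 250715556, confirmed.

Yes, it is a Pythagorean triple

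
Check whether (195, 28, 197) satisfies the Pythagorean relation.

Compute a² + b²:
195² + 28² = 38025 + 784 = 38809
Compute c²:
197² = 38809
Since 38809 = 38809, it is a Pythagorean triple.

Yes, it is a Pythagorean triple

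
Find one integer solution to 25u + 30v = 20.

Step 1: Check solvability.
gcd(25, 30) = 5
Since 5 divides 20, solutions exist.

Step 2: Apply extended Euclidean algorithm to find gcd.
We find integers such that 25*x0 + 30*y0 = 5

Step 3: Scale the particular solution.
Multiply by 20/5 = 4:
u = -4, v = 4

Step 4: Verify.
25*(-4) + 30*(4) = 20 = 20 ✓

u = -4, v = 4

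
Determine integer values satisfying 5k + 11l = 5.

Step 1: Check solvability.
gcd(5, 11) = 1
Since 1 divides 5, solutions exist.

Step 2: Apply extended Euclidean algorithm to find gcd.
We find integers such that 5*x0 + 11*y0 = 1

Step 3: Scale the particular solution.
Multiply by 5/1 = 5:
k = -10, l = 5

Step 4: Verify.
5*(-10) + 11*(5) = 5 = 5 ✓

k = -10, l = 5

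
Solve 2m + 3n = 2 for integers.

Step 1: Check solvability.
gcd(2, 3) = 1
Since 1 divides 2, solutions exist.

Step 2: Apply extended Euclidean algorithm to find gcd.
We find integers such that 2*x0 + 3*y0 = 1

Step 3: Scale the particular solution.
Multiply by 2/1 = 2:
m = -2, n = 2

Step 4: Verify.
2*(-2) + 3*(2) = 2 = 2 ✓

m = -2, n = 2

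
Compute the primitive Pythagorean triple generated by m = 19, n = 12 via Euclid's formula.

a = m² - n² = 19² - 12² = 361 - 144 = 217
b = 2mn = 2·19·12 = 456
c = m² + n² = 361 + 144 = 505
Verify: 217² + 456² = 47089 + 207936 = 255025 = 505² ✓

(217, 456, 505)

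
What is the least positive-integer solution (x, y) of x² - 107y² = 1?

We seek the smallest positive integers (x, y) with x² - 107y² = 1, i.e., x² = 107y² + 1.
Try successive y values:
y = 1: x² = 107·1² + 1 = 108, not a perfect square
y = 2: x² = 107·2² + 1 = 429, not a perfect square
y = 3: x² = 107·3² + 1 = 964, not a perfect square
... continuing the search (or via continued fractions) ...
y = 93: x² = 107·93² + 1 = 925444, x = 962 ✓

Verify: 962² - 107·93² = 925444 - 925443 = 1 ✓

x = 962, y = 93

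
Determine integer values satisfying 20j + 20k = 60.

Step 1: Check solvability.
gcd(20, 20) = 20
Since 20 divides 60, solutions exist.

Step 2: Apply extended Euclidean algorithm to find gcd.
We find integers such that 20*x0 + 20*y0 = 20

Step 3: Scale the particular solution.
Multiply by 60/20 = 3:
j = 0, k = 3

Step 4: Verify.
20*(0) + 20*(3) = 60 = 60 ✓

j = 0, k = 3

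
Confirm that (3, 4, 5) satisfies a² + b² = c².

Compute a² + b² = 3² + 4² = 9 + 16 = 25
Compute c² = 5² = 25
Since 25 = 25, confirmed.

Yes, it is a Pythagorean triple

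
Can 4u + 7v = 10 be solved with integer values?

Step 1: Compute gcd(4, 7).
gcd(4, 7) = 1

Step 2: Check divisibility.
Does 1 divide 10? 10 = 1 x 10, so yes.

By the theorem on linear Diophantine equations, 4u + 7v = 10 has integer solutions if and only if gcd(4, 7) divides 10. Since 1 | 10, solutions exist.

Yes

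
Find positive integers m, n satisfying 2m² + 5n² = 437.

Try small values of m and check whether (437 - 2m²)/5 is a perfect square.
m = 4: 2·4² = 32, so 5n² = 437 - 32 = 405, giving n² = 81, n = 9.
Check: 2·4² + 5·9² = 32 + 405 = 437 ✓

m = 4, n = 9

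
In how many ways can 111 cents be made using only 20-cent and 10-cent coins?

We need non-negative integers (x, y) with 20x + 10y = 111.
For each x from 0 to 5, check if (111 - 20x) is a non-negative multiple of 10.
Solutions (x, y): none
Count: 0

0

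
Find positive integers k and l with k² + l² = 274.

We need to find integers k, l > 0 such that k² + l² = 274.
Trying k = 7: l² = 274 - 7² = 274 - 49 = 225
l = 15
Check: 7² + 15² = 49 + 225 = 274 ✓

274 = 7² + 15²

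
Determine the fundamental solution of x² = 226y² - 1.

We need x² = 226y² - 1. Try successive y:
y = 1: x² = 226·1² - 1 = 225 = 15² ✓
Check: 15² - 226·1² = 225 - 226 = -1 ✓

x = 15, y = 1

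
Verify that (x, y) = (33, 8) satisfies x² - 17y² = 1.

Compute x² = 33² = 1089
Compute 17y² = 17·8² = 17·64 = 1088
x² - 17y² = 1089 - 1088 = 1
Since this equals 1, (33, 8) is a solution.

Yes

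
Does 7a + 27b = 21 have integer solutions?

Step 1: Compute gcd(7, 27).
gcd(7, 27) = 1

Step 2: Check divisibility.
Does 1 divide 21? 21 = 1 x 21, so yes.

By the theorem on linear Diophantine equations, 7a + 27b = 21 has integer solutions if and only if gcd(7, 27) divides 21. Since 1 | 21, solutions exist.

Yes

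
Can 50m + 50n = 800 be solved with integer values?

Step 1: Compute gcd(50, 50).
gcd(50, 50) = 50

Step 2: Check divisibility.
Does 50 divide 800? 800 = 50 x 16, so yes.

By the theorem on linear Diophantine equations, 50m + 50n = 800 has integer solutions if and only if gcd(50, 50) divides 800. Since 50 | 800, solutions exist.

Yes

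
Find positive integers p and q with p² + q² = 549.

We need to find integers p, q > 0 such that p² + q² = 549.
Trying p = 15: q² = 549 - 15² = 549 - 225 = 324
q = 18
Check: 15² + 18² = 225 + 324 = 549 ✓

549 = 15² + 18²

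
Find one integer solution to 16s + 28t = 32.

Step 1: Check solvability.
gcd(16, 28) = 4
Since 4 divides 32, solutions exist.

Step 2: Apply extended Euclidean algorithm to find gcd.
We find integers such that 16*x0 + 28*y0 = 4

Step 3: Scale the particular solution.
Multiply by 32/4 = 8:
s = 16, t = -8

Step 4: Verify.
16*(16) + 28*(-8) = 32 = 32 ✓

s = 16, t = -8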